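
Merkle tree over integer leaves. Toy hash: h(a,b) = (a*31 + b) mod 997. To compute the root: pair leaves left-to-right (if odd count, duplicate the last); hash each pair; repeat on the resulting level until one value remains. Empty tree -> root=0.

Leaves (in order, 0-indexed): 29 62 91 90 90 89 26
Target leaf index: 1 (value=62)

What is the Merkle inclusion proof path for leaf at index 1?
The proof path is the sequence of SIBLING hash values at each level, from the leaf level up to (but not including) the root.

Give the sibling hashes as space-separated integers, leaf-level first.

Answer: 29 917 351

Derivation:
L0 (leaves): [29, 62, 91, 90, 90, 89, 26], target index=1
L1: h(29,62)=(29*31+62)%997=961 [pair 0] h(91,90)=(91*31+90)%997=917 [pair 1] h(90,89)=(90*31+89)%997=885 [pair 2] h(26,26)=(26*31+26)%997=832 [pair 3] -> [961, 917, 885, 832]
  Sibling for proof at L0: 29
L2: h(961,917)=(961*31+917)%997=798 [pair 0] h(885,832)=(885*31+832)%997=351 [pair 1] -> [798, 351]
  Sibling for proof at L1: 917
L3: h(798,351)=(798*31+351)%997=164 [pair 0] -> [164]
  Sibling for proof at L2: 351
Root: 164
Proof path (sibling hashes from leaf to root): [29, 917, 351]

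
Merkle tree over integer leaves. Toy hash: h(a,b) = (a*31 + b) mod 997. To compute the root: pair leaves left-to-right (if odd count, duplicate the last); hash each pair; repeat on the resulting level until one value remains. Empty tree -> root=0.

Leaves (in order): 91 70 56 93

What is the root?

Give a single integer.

Answer: 723

Derivation:
L0: [91, 70, 56, 93]
L1: h(91,70)=(91*31+70)%997=897 h(56,93)=(56*31+93)%997=832 -> [897, 832]
L2: h(897,832)=(897*31+832)%997=723 -> [723]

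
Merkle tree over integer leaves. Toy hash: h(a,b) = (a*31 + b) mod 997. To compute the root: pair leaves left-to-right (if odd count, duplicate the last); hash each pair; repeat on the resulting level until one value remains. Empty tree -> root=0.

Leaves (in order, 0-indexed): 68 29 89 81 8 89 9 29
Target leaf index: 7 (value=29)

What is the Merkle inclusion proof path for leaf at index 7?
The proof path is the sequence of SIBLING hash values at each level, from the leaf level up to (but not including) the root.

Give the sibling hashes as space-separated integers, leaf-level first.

Answer: 9 337 294

Derivation:
L0 (leaves): [68, 29, 89, 81, 8, 89, 9, 29], target index=7
L1: h(68,29)=(68*31+29)%997=143 [pair 0] h(89,81)=(89*31+81)%997=846 [pair 1] h(8,89)=(8*31+89)%997=337 [pair 2] h(9,29)=(9*31+29)%997=308 [pair 3] -> [143, 846, 337, 308]
  Sibling for proof at L0: 9
L2: h(143,846)=(143*31+846)%997=294 [pair 0] h(337,308)=(337*31+308)%997=785 [pair 1] -> [294, 785]
  Sibling for proof at L1: 337
L3: h(294,785)=(294*31+785)%997=926 [pair 0] -> [926]
  Sibling for proof at L2: 294
Root: 926
Proof path (sibling hashes from leaf to root): [9, 337, 294]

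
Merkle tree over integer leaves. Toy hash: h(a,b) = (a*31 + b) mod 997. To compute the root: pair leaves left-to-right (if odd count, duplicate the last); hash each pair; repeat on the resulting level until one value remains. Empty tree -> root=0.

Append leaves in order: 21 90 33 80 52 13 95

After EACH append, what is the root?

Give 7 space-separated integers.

After append 21 (leaves=[21]):
  L0: [21]
  root=21
After append 90 (leaves=[21, 90]):
  L0: [21, 90]
  L1: h(21,90)=(21*31+90)%997=741 -> [741]
  root=741
After append 33 (leaves=[21, 90, 33]):
  L0: [21, 90, 33]
  L1: h(21,90)=(21*31+90)%997=741 h(33,33)=(33*31+33)%997=59 -> [741, 59]
  L2: h(741,59)=(741*31+59)%997=99 -> [99]
  root=99
After append 80 (leaves=[21, 90, 33, 80]):
  L0: [21, 90, 33, 80]
  L1: h(21,90)=(21*31+90)%997=741 h(33,80)=(33*31+80)%997=106 -> [741, 106]
  L2: h(741,106)=(741*31+106)%997=146 -> [146]
  root=146
After append 52 (leaves=[21, 90, 33, 80, 52]):
  L0: [21, 90, 33, 80, 52]
  L1: h(21,90)=(21*31+90)%997=741 h(33,80)=(33*31+80)%997=106 h(52,52)=(52*31+52)%997=667 -> [741, 106, 667]
  L2: h(741,106)=(741*31+106)%997=146 h(667,667)=(667*31+667)%997=407 -> [146, 407]
  L3: h(146,407)=(146*31+407)%997=945 -> [945]
  root=945
After append 13 (leaves=[21, 90, 33, 80, 52, 13]):
  L0: [21, 90, 33, 80, 52, 13]
  L1: h(21,90)=(21*31+90)%997=741 h(33,80)=(33*31+80)%997=106 h(52,13)=(52*31+13)%997=628 -> [741, 106, 628]
  L2: h(741,106)=(741*31+106)%997=146 h(628,628)=(628*31+628)%997=156 -> [146, 156]
  L3: h(146,156)=(146*31+156)%997=694 -> [694]
  root=694
After append 95 (leaves=[21, 90, 33, 80, 52, 13, 95]):
  L0: [21, 90, 33, 80, 52, 13, 95]
  L1: h(21,90)=(21*31+90)%997=741 h(33,80)=(33*31+80)%997=106 h(52,13)=(52*31+13)%997=628 h(95,95)=(95*31+95)%997=49 -> [741, 106, 628, 49]
  L2: h(741,106)=(741*31+106)%997=146 h(628,49)=(628*31+49)%997=574 -> [146, 574]
  L3: h(146,574)=(146*31+574)%997=115 -> [115]
  root=115

Answer: 21 741 99 146 945 694 115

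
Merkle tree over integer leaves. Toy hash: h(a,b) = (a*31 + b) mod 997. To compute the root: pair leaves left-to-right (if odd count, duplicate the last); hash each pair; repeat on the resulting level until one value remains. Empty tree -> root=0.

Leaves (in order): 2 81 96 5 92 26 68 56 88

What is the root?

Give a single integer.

Answer: 917

Derivation:
L0: [2, 81, 96, 5, 92, 26, 68, 56, 88]
L1: h(2,81)=(2*31+81)%997=143 h(96,5)=(96*31+5)%997=987 h(92,26)=(92*31+26)%997=884 h(68,56)=(68*31+56)%997=170 h(88,88)=(88*31+88)%997=822 -> [143, 987, 884, 170, 822]
L2: h(143,987)=(143*31+987)%997=435 h(884,170)=(884*31+170)%997=655 h(822,822)=(822*31+822)%997=382 -> [435, 655, 382]
L3: h(435,655)=(435*31+655)%997=182 h(382,382)=(382*31+382)%997=260 -> [182, 260]
L4: h(182,260)=(182*31+260)%997=917 -> [917]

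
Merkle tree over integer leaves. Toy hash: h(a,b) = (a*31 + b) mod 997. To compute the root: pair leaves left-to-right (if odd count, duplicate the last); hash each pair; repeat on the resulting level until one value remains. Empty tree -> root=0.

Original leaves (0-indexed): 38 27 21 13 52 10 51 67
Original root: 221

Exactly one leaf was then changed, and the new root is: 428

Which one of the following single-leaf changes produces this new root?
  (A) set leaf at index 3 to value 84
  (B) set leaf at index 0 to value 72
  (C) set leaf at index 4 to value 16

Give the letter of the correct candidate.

Answer: A

Derivation:
Original leaves: [38, 27, 21, 13, 52, 10, 51, 67]
Target new root: 428
Try each candidate change and compute the resulting root:
Candidate A: set leaf[3] = 84 -> leaves = [38, 27, 21, 84, 52, 10, 51, 67]
  L0: [38, 27, 21, 84, 52, 10, 51, 67]
  L1: h(38,27)=(38*31+27)%997=208 h(21,84)=(21*31+84)%997=735 h(52,10)=(52*31+10)%997=625 h(51,67)=(51*31+67)%997=651 -> [208, 735, 625, 651]
  L2: h(208,735)=(208*31+735)%997=204 h(625,651)=(625*31+651)%997=86 -> [204, 86]
  L3: h(204,86)=(204*31+86)%997=428 -> [428]
  root = 428 == target 428  ** MATCH **
Candidate B: set leaf[0] = 72 -> leaves = [72, 27, 21, 13, 52, 10, 51, 67]
  L0: [72, 27, 21, 13, 52, 10, 51, 67]
  L1: h(72,27)=(72*31+27)%997=265 h(21,13)=(21*31+13)%997=664 h(52,10)=(52*31+10)%997=625 h(51,67)=(51*31+67)%997=651 -> [265, 664, 625, 651]
  L2: h(265,664)=(265*31+664)%997=903 h(625,651)=(625*31+651)%997=86 -> [903, 86]
  L3: h(903,86)=(903*31+86)%997=163 -> [163]
  root = 163 != target 428
Candidate C: set leaf[4] = 16 -> leaves = [38, 27, 21, 13, 16, 10, 51, 67]
  L0: [38, 27, 21, 13, 16, 10, 51, 67]
  L1: h(38,27)=(38*31+27)%997=208 h(21,13)=(21*31+13)%997=664 h(16,10)=(16*31+10)%997=506 h(51,67)=(51*31+67)%997=651 -> [208, 664, 506, 651]
  L2: h(208,664)=(208*31+664)%997=133 h(506,651)=(506*31+651)%997=385 -> [133, 385]
  L3: h(133,385)=(133*31+385)%997=520 -> [520]
  root = 520 != target 428
Candidate A produces the target root.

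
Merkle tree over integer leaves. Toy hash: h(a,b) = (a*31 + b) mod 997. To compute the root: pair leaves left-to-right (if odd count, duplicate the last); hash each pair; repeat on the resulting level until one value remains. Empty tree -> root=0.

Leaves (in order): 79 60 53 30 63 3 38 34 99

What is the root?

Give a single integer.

L0: [79, 60, 53, 30, 63, 3, 38, 34, 99]
L1: h(79,60)=(79*31+60)%997=515 h(53,30)=(53*31+30)%997=676 h(63,3)=(63*31+3)%997=959 h(38,34)=(38*31+34)%997=215 h(99,99)=(99*31+99)%997=177 -> [515, 676, 959, 215, 177]
L2: h(515,676)=(515*31+676)%997=689 h(959,215)=(959*31+215)%997=34 h(177,177)=(177*31+177)%997=679 -> [689, 34, 679]
L3: h(689,34)=(689*31+34)%997=456 h(679,679)=(679*31+679)%997=791 -> [456, 791]
L4: h(456,791)=(456*31+791)%997=969 -> [969]

Answer: 969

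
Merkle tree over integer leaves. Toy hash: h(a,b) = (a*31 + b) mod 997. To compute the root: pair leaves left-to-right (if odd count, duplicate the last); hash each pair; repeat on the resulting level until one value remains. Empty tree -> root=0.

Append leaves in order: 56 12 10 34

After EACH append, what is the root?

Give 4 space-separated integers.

Answer: 56 751 670 694

Derivation:
After append 56 (leaves=[56]):
  L0: [56]
  root=56
After append 12 (leaves=[56, 12]):
  L0: [56, 12]
  L1: h(56,12)=(56*31+12)%997=751 -> [751]
  root=751
After append 10 (leaves=[56, 12, 10]):
  L0: [56, 12, 10]
  L1: h(56,12)=(56*31+12)%997=751 h(10,10)=(10*31+10)%997=320 -> [751, 320]
  L2: h(751,320)=(751*31+320)%997=670 -> [670]
  root=670
After append 34 (leaves=[56, 12, 10, 34]):
  L0: [56, 12, 10, 34]
  L1: h(56,12)=(56*31+12)%997=751 h(10,34)=(10*31+34)%997=344 -> [751, 344]
  L2: h(751,344)=(751*31+344)%997=694 -> [694]
  root=694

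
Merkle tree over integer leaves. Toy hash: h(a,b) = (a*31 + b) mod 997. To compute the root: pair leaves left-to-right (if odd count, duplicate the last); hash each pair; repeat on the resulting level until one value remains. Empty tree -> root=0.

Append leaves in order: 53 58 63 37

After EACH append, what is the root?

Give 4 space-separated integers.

After append 53 (leaves=[53]):
  L0: [53]
  root=53
After append 58 (leaves=[53, 58]):
  L0: [53, 58]
  L1: h(53,58)=(53*31+58)%997=704 -> [704]
  root=704
After append 63 (leaves=[53, 58, 63]):
  L0: [53, 58, 63]
  L1: h(53,58)=(53*31+58)%997=704 h(63,63)=(63*31+63)%997=22 -> [704, 22]
  L2: h(704,22)=(704*31+22)%997=909 -> [909]
  root=909
After append 37 (leaves=[53, 58, 63, 37]):
  L0: [53, 58, 63, 37]
  L1: h(53,58)=(53*31+58)%997=704 h(63,37)=(63*31+37)%997=993 -> [704, 993]
  L2: h(704,993)=(704*31+993)%997=883 -> [883]
  root=883

Answer: 53 704 909 883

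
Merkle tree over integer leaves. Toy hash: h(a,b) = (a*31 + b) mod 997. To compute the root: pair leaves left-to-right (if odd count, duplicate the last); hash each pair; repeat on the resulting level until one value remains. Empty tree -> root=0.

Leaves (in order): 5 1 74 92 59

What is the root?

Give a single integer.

Answer: 153

Derivation:
L0: [5, 1, 74, 92, 59]
L1: h(5,1)=(5*31+1)%997=156 h(74,92)=(74*31+92)%997=392 h(59,59)=(59*31+59)%997=891 -> [156, 392, 891]
L2: h(156,392)=(156*31+392)%997=243 h(891,891)=(891*31+891)%997=596 -> [243, 596]
L3: h(243,596)=(243*31+596)%997=153 -> [153]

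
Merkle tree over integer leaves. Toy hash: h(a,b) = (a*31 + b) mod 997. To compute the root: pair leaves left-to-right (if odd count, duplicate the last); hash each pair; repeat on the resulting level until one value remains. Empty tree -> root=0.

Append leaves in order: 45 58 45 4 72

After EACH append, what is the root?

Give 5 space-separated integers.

Answer: 45 456 621 580 981

Derivation:
After append 45 (leaves=[45]):
  L0: [45]
  root=45
After append 58 (leaves=[45, 58]):
  L0: [45, 58]
  L1: h(45,58)=(45*31+58)%997=456 -> [456]
  root=456
After append 45 (leaves=[45, 58, 45]):
  L0: [45, 58, 45]
  L1: h(45,58)=(45*31+58)%997=456 h(45,45)=(45*31+45)%997=443 -> [456, 443]
  L2: h(456,443)=(456*31+443)%997=621 -> [621]
  root=621
After append 4 (leaves=[45, 58, 45, 4]):
  L0: [45, 58, 45, 4]
  L1: h(45,58)=(45*31+58)%997=456 h(45,4)=(45*31+4)%997=402 -> [456, 402]
  L2: h(456,402)=(456*31+402)%997=580 -> [580]
  root=580
After append 72 (leaves=[45, 58, 45, 4, 72]):
  L0: [45, 58, 45, 4, 72]
  L1: h(45,58)=(45*31+58)%997=456 h(45,4)=(45*31+4)%997=402 h(72,72)=(72*31+72)%997=310 -> [456, 402, 310]
  L2: h(456,402)=(456*31+402)%997=580 h(310,310)=(310*31+310)%997=947 -> [580, 947]
  L3: h(580,947)=(580*31+947)%997=981 -> [981]
  root=981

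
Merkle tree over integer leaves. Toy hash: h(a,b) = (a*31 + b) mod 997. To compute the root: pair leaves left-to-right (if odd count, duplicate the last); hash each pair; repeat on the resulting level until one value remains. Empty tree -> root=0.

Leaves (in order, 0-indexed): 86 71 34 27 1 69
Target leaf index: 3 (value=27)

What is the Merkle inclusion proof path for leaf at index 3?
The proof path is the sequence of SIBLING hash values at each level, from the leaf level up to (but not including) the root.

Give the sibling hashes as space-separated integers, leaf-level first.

Answer: 34 743 209

Derivation:
L0 (leaves): [86, 71, 34, 27, 1, 69], target index=3
L1: h(86,71)=(86*31+71)%997=743 [pair 0] h(34,27)=(34*31+27)%997=84 [pair 1] h(1,69)=(1*31+69)%997=100 [pair 2] -> [743, 84, 100]
  Sibling for proof at L0: 34
L2: h(743,84)=(743*31+84)%997=186 [pair 0] h(100,100)=(100*31+100)%997=209 [pair 1] -> [186, 209]
  Sibling for proof at L1: 743
L3: h(186,209)=(186*31+209)%997=990 [pair 0] -> [990]
  Sibling for proof at L2: 209
Root: 990
Proof path (sibling hashes from leaf to root): [34, 743, 209]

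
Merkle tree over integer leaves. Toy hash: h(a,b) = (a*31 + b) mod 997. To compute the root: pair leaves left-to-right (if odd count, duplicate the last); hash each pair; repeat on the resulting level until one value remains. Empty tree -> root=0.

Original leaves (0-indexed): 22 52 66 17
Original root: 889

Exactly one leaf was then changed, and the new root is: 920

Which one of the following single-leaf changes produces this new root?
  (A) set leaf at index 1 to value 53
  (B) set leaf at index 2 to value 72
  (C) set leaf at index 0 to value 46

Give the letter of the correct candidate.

Answer: A

Derivation:
Original leaves: [22, 52, 66, 17]
Target new root: 920
Try each candidate change and compute the resulting root:
Candidate A: set leaf[1] = 53 -> leaves = [22, 53, 66, 17]
  L0: [22, 53, 66, 17]
  L1: h(22,53)=(22*31+53)%997=735 h(66,17)=(66*31+17)%997=69 -> [735, 69]
  L2: h(735,69)=(735*31+69)%997=920 -> [920]
  root = 920 == target 920  ** MATCH **
Candidate B: set leaf[2] = 72 -> leaves = [22, 52, 72, 17]
  L0: [22, 52, 72, 17]
  L1: h(22,52)=(22*31+52)%997=734 h(72,17)=(72*31+17)%997=255 -> [734, 255]
  L2: h(734,255)=(734*31+255)%997=78 -> [78]
  root = 78 != target 920
Candidate C: set leaf[0] = 46 -> leaves = [46, 52, 66, 17]
  L0: [46, 52, 66, 17]
  L1: h(46,52)=(46*31+52)%997=481 h(66,17)=(66*31+17)%997=69 -> [481, 69]
  L2: h(481,69)=(481*31+69)%997=25 -> [25]
  root = 25 != target 920
Candidate A produces the target root.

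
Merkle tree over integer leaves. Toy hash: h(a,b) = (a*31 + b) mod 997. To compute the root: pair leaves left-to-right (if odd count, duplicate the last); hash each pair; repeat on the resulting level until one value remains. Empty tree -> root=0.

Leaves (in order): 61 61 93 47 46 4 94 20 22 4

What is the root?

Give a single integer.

Answer: 385

Derivation:
L0: [61, 61, 93, 47, 46, 4, 94, 20, 22, 4]
L1: h(61,61)=(61*31+61)%997=955 h(93,47)=(93*31+47)%997=936 h(46,4)=(46*31+4)%997=433 h(94,20)=(94*31+20)%997=940 h(22,4)=(22*31+4)%997=686 -> [955, 936, 433, 940, 686]
L2: h(955,936)=(955*31+936)%997=631 h(433,940)=(433*31+940)%997=405 h(686,686)=(686*31+686)%997=18 -> [631, 405, 18]
L3: h(631,405)=(631*31+405)%997=26 h(18,18)=(18*31+18)%997=576 -> [26, 576]
L4: h(26,576)=(26*31+576)%997=385 -> [385]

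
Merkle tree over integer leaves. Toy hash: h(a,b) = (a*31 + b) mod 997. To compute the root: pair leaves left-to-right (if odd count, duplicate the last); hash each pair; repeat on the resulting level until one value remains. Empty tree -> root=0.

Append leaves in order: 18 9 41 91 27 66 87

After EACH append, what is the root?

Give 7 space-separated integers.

After append 18 (leaves=[18]):
  L0: [18]
  root=18
After append 9 (leaves=[18, 9]):
  L0: [18, 9]
  L1: h(18,9)=(18*31+9)%997=567 -> [567]
  root=567
After append 41 (leaves=[18, 9, 41]):
  L0: [18, 9, 41]
  L1: h(18,9)=(18*31+9)%997=567 h(41,41)=(41*31+41)%997=315 -> [567, 315]
  L2: h(567,315)=(567*31+315)%997=943 -> [943]
  root=943
After append 91 (leaves=[18, 9, 41, 91]):
  L0: [18, 9, 41, 91]
  L1: h(18,9)=(18*31+9)%997=567 h(41,91)=(41*31+91)%997=365 -> [567, 365]
  L2: h(567,365)=(567*31+365)%997=993 -> [993]
  root=993
After append 27 (leaves=[18, 9, 41, 91, 27]):
  L0: [18, 9, 41, 91, 27]
  L1: h(18,9)=(18*31+9)%997=567 h(41,91)=(41*31+91)%997=365 h(27,27)=(27*31+27)%997=864 -> [567, 365, 864]
  L2: h(567,365)=(567*31+365)%997=993 h(864,864)=(864*31+864)%997=729 -> [993, 729]
  L3: h(993,729)=(993*31+729)%997=605 -> [605]
  root=605
After append 66 (leaves=[18, 9, 41, 91, 27, 66]):
  L0: [18, 9, 41, 91, 27, 66]
  L1: h(18,9)=(18*31+9)%997=567 h(41,91)=(41*31+91)%997=365 h(27,66)=(27*31+66)%997=903 -> [567, 365, 903]
  L2: h(567,365)=(567*31+365)%997=993 h(903,903)=(903*31+903)%997=980 -> [993, 980]
  L3: h(993,980)=(993*31+980)%997=856 -> [856]
  root=856
After append 87 (leaves=[18, 9, 41, 91, 27, 66, 87]):
  L0: [18, 9, 41, 91, 27, 66, 87]
  L1: h(18,9)=(18*31+9)%997=567 h(41,91)=(41*31+91)%997=365 h(27,66)=(27*31+66)%997=903 h(87,87)=(87*31+87)%997=790 -> [567, 365, 903, 790]
  L2: h(567,365)=(567*31+365)%997=993 h(903,790)=(903*31+790)%997=867 -> [993, 867]
  L3: h(993,867)=(993*31+867)%997=743 -> [743]
  root=743

Answer: 18 567 943 993 605 856 743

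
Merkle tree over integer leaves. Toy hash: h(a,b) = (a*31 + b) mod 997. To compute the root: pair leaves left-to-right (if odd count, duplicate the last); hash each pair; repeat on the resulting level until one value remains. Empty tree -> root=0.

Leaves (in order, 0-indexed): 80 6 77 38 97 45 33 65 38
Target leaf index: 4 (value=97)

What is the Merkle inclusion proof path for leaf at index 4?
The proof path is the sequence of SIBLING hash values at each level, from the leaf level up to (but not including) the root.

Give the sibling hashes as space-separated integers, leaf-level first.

L0 (leaves): [80, 6, 77, 38, 97, 45, 33, 65, 38], target index=4
L1: h(80,6)=(80*31+6)%997=492 [pair 0] h(77,38)=(77*31+38)%997=431 [pair 1] h(97,45)=(97*31+45)%997=61 [pair 2] h(33,65)=(33*31+65)%997=91 [pair 3] h(38,38)=(38*31+38)%997=219 [pair 4] -> [492, 431, 61, 91, 219]
  Sibling for proof at L0: 45
L2: h(492,431)=(492*31+431)%997=728 [pair 0] h(61,91)=(61*31+91)%997=985 [pair 1] h(219,219)=(219*31+219)%997=29 [pair 2] -> [728, 985, 29]
  Sibling for proof at L1: 91
L3: h(728,985)=(728*31+985)%997=622 [pair 0] h(29,29)=(29*31+29)%997=928 [pair 1] -> [622, 928]
  Sibling for proof at L2: 728
L4: h(622,928)=(622*31+928)%997=270 [pair 0] -> [270]
  Sibling for proof at L3: 928
Root: 270
Proof path (sibling hashes from leaf to root): [45, 91, 728, 928]

Answer: 45 91 728 928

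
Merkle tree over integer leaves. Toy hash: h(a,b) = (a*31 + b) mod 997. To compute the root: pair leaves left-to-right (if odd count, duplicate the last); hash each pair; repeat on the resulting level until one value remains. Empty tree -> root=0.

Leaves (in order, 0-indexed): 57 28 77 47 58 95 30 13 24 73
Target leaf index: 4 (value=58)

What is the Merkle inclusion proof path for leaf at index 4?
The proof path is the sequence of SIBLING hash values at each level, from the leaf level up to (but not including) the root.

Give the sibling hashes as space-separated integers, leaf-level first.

Answer: 95 943 253 125

Derivation:
L0 (leaves): [57, 28, 77, 47, 58, 95, 30, 13, 24, 73], target index=4
L1: h(57,28)=(57*31+28)%997=798 [pair 0] h(77,47)=(77*31+47)%997=440 [pair 1] h(58,95)=(58*31+95)%997=896 [pair 2] h(30,13)=(30*31+13)%997=943 [pair 3] h(24,73)=(24*31+73)%997=817 [pair 4] -> [798, 440, 896, 943, 817]
  Sibling for proof at L0: 95
L2: h(798,440)=(798*31+440)%997=253 [pair 0] h(896,943)=(896*31+943)%997=803 [pair 1] h(817,817)=(817*31+817)%997=222 [pair 2] -> [253, 803, 222]
  Sibling for proof at L1: 943
L3: h(253,803)=(253*31+803)%997=670 [pair 0] h(222,222)=(222*31+222)%997=125 [pair 1] -> [670, 125]
  Sibling for proof at L2: 253
L4: h(670,125)=(670*31+125)%997=955 [pair 0] -> [955]
  Sibling for proof at L3: 125
Root: 955
Proof path (sibling hashes from leaf to root): [95, 943, 253, 125]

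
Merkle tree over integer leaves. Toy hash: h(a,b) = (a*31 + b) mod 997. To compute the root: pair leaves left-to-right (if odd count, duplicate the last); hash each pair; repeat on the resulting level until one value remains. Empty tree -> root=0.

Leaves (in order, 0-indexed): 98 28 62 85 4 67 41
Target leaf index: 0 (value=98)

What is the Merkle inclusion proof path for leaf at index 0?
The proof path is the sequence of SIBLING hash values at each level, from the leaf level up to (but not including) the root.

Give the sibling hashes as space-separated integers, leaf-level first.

L0 (leaves): [98, 28, 62, 85, 4, 67, 41], target index=0
L1: h(98,28)=(98*31+28)%997=75 [pair 0] h(62,85)=(62*31+85)%997=13 [pair 1] h(4,67)=(4*31+67)%997=191 [pair 2] h(41,41)=(41*31+41)%997=315 [pair 3] -> [75, 13, 191, 315]
  Sibling for proof at L0: 28
L2: h(75,13)=(75*31+13)%997=344 [pair 0] h(191,315)=(191*31+315)%997=254 [pair 1] -> [344, 254]
  Sibling for proof at L1: 13
L3: h(344,254)=(344*31+254)%997=948 [pair 0] -> [948]
  Sibling for proof at L2: 254
Root: 948
Proof path (sibling hashes from leaf to root): [28, 13, 254]

Answer: 28 13 254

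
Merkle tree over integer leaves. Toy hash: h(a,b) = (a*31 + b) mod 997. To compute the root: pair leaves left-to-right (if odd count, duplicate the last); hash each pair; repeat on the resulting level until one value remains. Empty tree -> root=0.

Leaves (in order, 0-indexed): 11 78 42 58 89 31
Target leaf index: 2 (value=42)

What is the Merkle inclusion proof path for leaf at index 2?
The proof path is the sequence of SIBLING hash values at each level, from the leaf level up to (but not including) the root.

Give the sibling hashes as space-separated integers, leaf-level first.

L0 (leaves): [11, 78, 42, 58, 89, 31], target index=2
L1: h(11,78)=(11*31+78)%997=419 [pair 0] h(42,58)=(42*31+58)%997=363 [pair 1] h(89,31)=(89*31+31)%997=796 [pair 2] -> [419, 363, 796]
  Sibling for proof at L0: 58
L2: h(419,363)=(419*31+363)%997=391 [pair 0] h(796,796)=(796*31+796)%997=547 [pair 1] -> [391, 547]
  Sibling for proof at L1: 419
L3: h(391,547)=(391*31+547)%997=704 [pair 0] -> [704]
  Sibling for proof at L2: 547
Root: 704
Proof path (sibling hashes from leaf to root): [58, 419, 547]

Answer: 58 419 547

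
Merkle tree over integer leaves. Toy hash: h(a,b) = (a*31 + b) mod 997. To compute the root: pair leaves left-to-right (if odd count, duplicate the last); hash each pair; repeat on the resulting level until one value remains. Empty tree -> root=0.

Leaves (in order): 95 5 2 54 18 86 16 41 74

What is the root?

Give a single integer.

Answer: 276

Derivation:
L0: [95, 5, 2, 54, 18, 86, 16, 41, 74]
L1: h(95,5)=(95*31+5)%997=956 h(2,54)=(2*31+54)%997=116 h(18,86)=(18*31+86)%997=644 h(16,41)=(16*31+41)%997=537 h(74,74)=(74*31+74)%997=374 -> [956, 116, 644, 537, 374]
L2: h(956,116)=(956*31+116)%997=839 h(644,537)=(644*31+537)%997=561 h(374,374)=(374*31+374)%997=4 -> [839, 561, 4]
L3: h(839,561)=(839*31+561)%997=648 h(4,4)=(4*31+4)%997=128 -> [648, 128]
L4: h(648,128)=(648*31+128)%997=276 -> [276]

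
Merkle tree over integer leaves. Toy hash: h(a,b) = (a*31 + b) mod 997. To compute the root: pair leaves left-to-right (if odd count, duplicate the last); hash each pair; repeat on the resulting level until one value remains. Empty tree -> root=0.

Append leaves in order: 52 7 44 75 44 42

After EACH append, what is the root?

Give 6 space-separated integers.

After append 52 (leaves=[52]):
  L0: [52]
  root=52
After append 7 (leaves=[52, 7]):
  L0: [52, 7]
  L1: h(52,7)=(52*31+7)%997=622 -> [622]
  root=622
After append 44 (leaves=[52, 7, 44]):
  L0: [52, 7, 44]
  L1: h(52,7)=(52*31+7)%997=622 h(44,44)=(44*31+44)%997=411 -> [622, 411]
  L2: h(622,411)=(622*31+411)%997=750 -> [750]
  root=750
After append 75 (leaves=[52, 7, 44, 75]):
  L0: [52, 7, 44, 75]
  L1: h(52,7)=(52*31+7)%997=622 h(44,75)=(44*31+75)%997=442 -> [622, 442]
  L2: h(622,442)=(622*31+442)%997=781 -> [781]
  root=781
After append 44 (leaves=[52, 7, 44, 75, 44]):
  L0: [52, 7, 44, 75, 44]
  L1: h(52,7)=(52*31+7)%997=622 h(44,75)=(44*31+75)%997=442 h(44,44)=(44*31+44)%997=411 -> [622, 442, 411]
  L2: h(622,442)=(622*31+442)%997=781 h(411,411)=(411*31+411)%997=191 -> [781, 191]
  L3: h(781,191)=(781*31+191)%997=474 -> [474]
  root=474
After append 42 (leaves=[52, 7, 44, 75, 44, 42]):
  L0: [52, 7, 44, 75, 44, 42]
  L1: h(52,7)=(52*31+7)%997=622 h(44,75)=(44*31+75)%997=442 h(44,42)=(44*31+42)%997=409 -> [622, 442, 409]
  L2: h(622,442)=(622*31+442)%997=781 h(409,409)=(409*31+409)%997=127 -> [781, 127]
  L3: h(781,127)=(781*31+127)%997=410 -> [410]
  root=410

Answer: 52 622 750 781 474 410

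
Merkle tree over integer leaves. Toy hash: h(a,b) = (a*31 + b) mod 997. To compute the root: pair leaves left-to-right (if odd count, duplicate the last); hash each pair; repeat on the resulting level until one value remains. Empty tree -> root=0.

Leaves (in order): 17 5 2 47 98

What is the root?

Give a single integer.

L0: [17, 5, 2, 47, 98]
L1: h(17,5)=(17*31+5)%997=532 h(2,47)=(2*31+47)%997=109 h(98,98)=(98*31+98)%997=145 -> [532, 109, 145]
L2: h(532,109)=(532*31+109)%997=649 h(145,145)=(145*31+145)%997=652 -> [649, 652]
L3: h(649,652)=(649*31+652)%997=831 -> [831]

Answer: 831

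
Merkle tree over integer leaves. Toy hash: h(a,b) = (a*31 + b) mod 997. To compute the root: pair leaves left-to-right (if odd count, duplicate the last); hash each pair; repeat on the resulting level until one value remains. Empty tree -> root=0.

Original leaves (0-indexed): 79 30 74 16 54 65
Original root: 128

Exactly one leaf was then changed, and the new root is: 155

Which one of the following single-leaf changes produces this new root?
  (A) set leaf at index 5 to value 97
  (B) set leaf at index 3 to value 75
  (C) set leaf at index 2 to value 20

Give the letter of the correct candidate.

Original leaves: [79, 30, 74, 16, 54, 65]
Target new root: 155
Try each candidate change and compute the resulting root:
Candidate A: set leaf[5] = 97 -> leaves = [79, 30, 74, 16, 54, 97]
  L0: [79, 30, 74, 16, 54, 97]
  L1: h(79,30)=(79*31+30)%997=485 h(74,16)=(74*31+16)%997=316 h(54,97)=(54*31+97)%997=774 -> [485, 316, 774]
  L2: h(485,316)=(485*31+316)%997=396 h(774,774)=(774*31+774)%997=840 -> [396, 840]
  L3: h(396,840)=(396*31+840)%997=155 -> [155]
  root = 155 == target 155  ** MATCH **
Candidate B: set leaf[3] = 75 -> leaves = [79, 30, 74, 75, 54, 65]
  L0: [79, 30, 74, 75, 54, 65]
  L1: h(79,30)=(79*31+30)%997=485 h(74,75)=(74*31+75)%997=375 h(54,65)=(54*31+65)%997=742 -> [485, 375, 742]
  L2: h(485,375)=(485*31+375)%997=455 h(742,742)=(742*31+742)%997=813 -> [455, 813]
  L3: h(455,813)=(455*31+813)%997=960 -> [960]
  root = 960 != target 155
Candidate C: set leaf[2] = 20 -> leaves = [79, 30, 20, 16, 54, 65]
  L0: [79, 30, 20, 16, 54, 65]
  L1: h(79,30)=(79*31+30)%997=485 h(20,16)=(20*31+16)%997=636 h(54,65)=(54*31+65)%997=742 -> [485, 636, 742]
  L2: h(485,636)=(485*31+636)%997=716 h(742,742)=(742*31+742)%997=813 -> [716, 813]
  L3: h(716,813)=(716*31+813)%997=78 -> [78]
  root = 78 != target 155
Candidate A produces the target root.

Answer: A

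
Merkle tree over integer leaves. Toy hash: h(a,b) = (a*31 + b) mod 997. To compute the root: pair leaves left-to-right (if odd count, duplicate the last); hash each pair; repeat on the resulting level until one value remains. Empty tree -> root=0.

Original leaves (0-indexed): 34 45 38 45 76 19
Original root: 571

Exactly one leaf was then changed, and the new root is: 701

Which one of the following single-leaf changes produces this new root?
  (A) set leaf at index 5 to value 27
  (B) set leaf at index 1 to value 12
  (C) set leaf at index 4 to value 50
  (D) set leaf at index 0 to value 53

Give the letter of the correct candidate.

Original leaves: [34, 45, 38, 45, 76, 19]
Target new root: 701
Try each candidate change and compute the resulting root:
Candidate A: set leaf[5] = 27 -> leaves = [34, 45, 38, 45, 76, 27]
  L0: [34, 45, 38, 45, 76, 27]
  L1: h(34,45)=(34*31+45)%997=102 h(38,45)=(38*31+45)%997=226 h(76,27)=(76*31+27)%997=389 -> [102, 226, 389]
  L2: h(102,226)=(102*31+226)%997=397 h(389,389)=(389*31+389)%997=484 -> [397, 484]
  L3: h(397,484)=(397*31+484)%997=827 -> [827]
  root = 827 != target 701
Candidate B: set leaf[1] = 12 -> leaves = [34, 12, 38, 45, 76, 19]
  L0: [34, 12, 38, 45, 76, 19]
  L1: h(34,12)=(34*31+12)%997=69 h(38,45)=(38*31+45)%997=226 h(76,19)=(76*31+19)%997=381 -> [69, 226, 381]
  L2: h(69,226)=(69*31+226)%997=371 h(381,381)=(381*31+381)%997=228 -> [371, 228]
  L3: h(371,228)=(371*31+228)%997=762 -> [762]
  root = 762 != target 701
Candidate C: set leaf[4] = 50 -> leaves = [34, 45, 38, 45, 50, 19]
  L0: [34, 45, 38, 45, 50, 19]
  L1: h(34,45)=(34*31+45)%997=102 h(38,45)=(38*31+45)%997=226 h(50,19)=(50*31+19)%997=572 -> [102, 226, 572]
  L2: h(102,226)=(102*31+226)%997=397 h(572,572)=(572*31+572)%997=358 -> [397, 358]
  L3: h(397,358)=(397*31+358)%997=701 -> [701]
  root = 701 == target 701  ** MATCH **
Candidate D: set leaf[0] = 53 -> leaves = [53, 45, 38, 45, 76, 19]
  L0: [53, 45, 38, 45, 76, 19]
  L1: h(53,45)=(53*31+45)%997=691 h(38,45)=(38*31+45)%997=226 h(76,19)=(76*31+19)%997=381 -> [691, 226, 381]
  L2: h(691,226)=(691*31+226)%997=710 h(381,381)=(381*31+381)%997=228 -> [710, 228]
  L3: h(710,228)=(710*31+228)%997=304 -> [304]
  root = 304 != target 701
Candidate C produces the target root.

Answer: C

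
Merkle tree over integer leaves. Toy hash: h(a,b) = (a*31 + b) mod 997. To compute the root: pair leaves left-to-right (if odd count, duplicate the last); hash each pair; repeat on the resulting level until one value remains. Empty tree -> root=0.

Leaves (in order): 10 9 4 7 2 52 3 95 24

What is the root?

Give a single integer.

L0: [10, 9, 4, 7, 2, 52, 3, 95, 24]
L1: h(10,9)=(10*31+9)%997=319 h(4,7)=(4*31+7)%997=131 h(2,52)=(2*31+52)%997=114 h(3,95)=(3*31+95)%997=188 h(24,24)=(24*31+24)%997=768 -> [319, 131, 114, 188, 768]
L2: h(319,131)=(319*31+131)%997=50 h(114,188)=(114*31+188)%997=731 h(768,768)=(768*31+768)%997=648 -> [50, 731, 648]
L3: h(50,731)=(50*31+731)%997=287 h(648,648)=(648*31+648)%997=796 -> [287, 796]
L4: h(287,796)=(287*31+796)%997=720 -> [720]

Answer: 720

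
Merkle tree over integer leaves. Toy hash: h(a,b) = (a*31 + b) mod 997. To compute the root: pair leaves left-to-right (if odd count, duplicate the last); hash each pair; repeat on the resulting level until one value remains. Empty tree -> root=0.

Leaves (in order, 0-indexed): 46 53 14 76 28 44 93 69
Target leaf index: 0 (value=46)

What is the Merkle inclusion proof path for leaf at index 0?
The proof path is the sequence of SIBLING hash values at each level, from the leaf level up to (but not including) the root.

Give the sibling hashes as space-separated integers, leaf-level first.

L0 (leaves): [46, 53, 14, 76, 28, 44, 93, 69], target index=0
L1: h(46,53)=(46*31+53)%997=482 [pair 0] h(14,76)=(14*31+76)%997=510 [pair 1] h(28,44)=(28*31+44)%997=912 [pair 2] h(93,69)=(93*31+69)%997=958 [pair 3] -> [482, 510, 912, 958]
  Sibling for proof at L0: 53
L2: h(482,510)=(482*31+510)%997=497 [pair 0] h(912,958)=(912*31+958)%997=317 [pair 1] -> [497, 317]
  Sibling for proof at L1: 510
L3: h(497,317)=(497*31+317)%997=769 [pair 0] -> [769]
  Sibling for proof at L2: 317
Root: 769
Proof path (sibling hashes from leaf to root): [53, 510, 317]

Answer: 53 510 317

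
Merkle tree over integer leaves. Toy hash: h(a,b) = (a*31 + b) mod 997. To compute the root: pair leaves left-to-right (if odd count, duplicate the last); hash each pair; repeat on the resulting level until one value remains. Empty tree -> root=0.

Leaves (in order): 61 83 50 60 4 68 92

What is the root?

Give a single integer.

L0: [61, 83, 50, 60, 4, 68, 92]
L1: h(61,83)=(61*31+83)%997=977 h(50,60)=(50*31+60)%997=613 h(4,68)=(4*31+68)%997=192 h(92,92)=(92*31+92)%997=950 -> [977, 613, 192, 950]
L2: h(977,613)=(977*31+613)%997=990 h(192,950)=(192*31+950)%997=920 -> [990, 920]
L3: h(990,920)=(990*31+920)%997=703 -> [703]

Answer: 703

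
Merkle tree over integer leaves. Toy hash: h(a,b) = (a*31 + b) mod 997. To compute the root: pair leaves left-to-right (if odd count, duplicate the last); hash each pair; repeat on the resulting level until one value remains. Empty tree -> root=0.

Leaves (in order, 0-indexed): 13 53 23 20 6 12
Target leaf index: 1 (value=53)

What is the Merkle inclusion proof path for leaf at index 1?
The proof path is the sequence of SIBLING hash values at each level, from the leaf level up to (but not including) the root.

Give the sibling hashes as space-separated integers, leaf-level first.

L0 (leaves): [13, 53, 23, 20, 6, 12], target index=1
L1: h(13,53)=(13*31+53)%997=456 [pair 0] h(23,20)=(23*31+20)%997=733 [pair 1] h(6,12)=(6*31+12)%997=198 [pair 2] -> [456, 733, 198]
  Sibling for proof at L0: 13
L2: h(456,733)=(456*31+733)%997=911 [pair 0] h(198,198)=(198*31+198)%997=354 [pair 1] -> [911, 354]
  Sibling for proof at L1: 733
L3: h(911,354)=(911*31+354)%997=679 [pair 0] -> [679]
  Sibling for proof at L2: 354
Root: 679
Proof path (sibling hashes from leaf to root): [13, 733, 354]

Answer: 13 733 354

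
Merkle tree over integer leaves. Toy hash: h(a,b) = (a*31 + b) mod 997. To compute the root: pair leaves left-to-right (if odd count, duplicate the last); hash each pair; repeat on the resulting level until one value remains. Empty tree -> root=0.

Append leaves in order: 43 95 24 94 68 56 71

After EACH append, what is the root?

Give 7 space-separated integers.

After append 43 (leaves=[43]):
  L0: [43]
  root=43
After append 95 (leaves=[43, 95]):
  L0: [43, 95]
  L1: h(43,95)=(43*31+95)%997=431 -> [431]
  root=431
After append 24 (leaves=[43, 95, 24]):
  L0: [43, 95, 24]
  L1: h(43,95)=(43*31+95)%997=431 h(24,24)=(24*31+24)%997=768 -> [431, 768]
  L2: h(431,768)=(431*31+768)%997=171 -> [171]
  root=171
After append 94 (leaves=[43, 95, 24, 94]):
  L0: [43, 95, 24, 94]
  L1: h(43,95)=(43*31+95)%997=431 h(24,94)=(24*31+94)%997=838 -> [431, 838]
  L2: h(431,838)=(431*31+838)%997=241 -> [241]
  root=241
After append 68 (leaves=[43, 95, 24, 94, 68]):
  L0: [43, 95, 24, 94, 68]
  L1: h(43,95)=(43*31+95)%997=431 h(24,94)=(24*31+94)%997=838 h(68,68)=(68*31+68)%997=182 -> [431, 838, 182]
  L2: h(431,838)=(431*31+838)%997=241 h(182,182)=(182*31+182)%997=839 -> [241, 839]
  L3: h(241,839)=(241*31+839)%997=334 -> [334]
  root=334
After append 56 (leaves=[43, 95, 24, 94, 68, 56]):
  L0: [43, 95, 24, 94, 68, 56]
  L1: h(43,95)=(43*31+95)%997=431 h(24,94)=(24*31+94)%997=838 h(68,56)=(68*31+56)%997=170 -> [431, 838, 170]
  L2: h(431,838)=(431*31+838)%997=241 h(170,170)=(170*31+170)%997=455 -> [241, 455]
  L3: h(241,455)=(241*31+455)%997=947 -> [947]
  root=947
After append 71 (leaves=[43, 95, 24, 94, 68, 56, 71]):
  L0: [43, 95, 24, 94, 68, 56, 71]
  L1: h(43,95)=(43*31+95)%997=431 h(24,94)=(24*31+94)%997=838 h(68,56)=(68*31+56)%997=170 h(71,71)=(71*31+71)%997=278 -> [431, 838, 170, 278]
  L2: h(431,838)=(431*31+838)%997=241 h(170,278)=(170*31+278)%997=563 -> [241, 563]
  L3: h(241,563)=(241*31+563)%997=58 -> [58]
  root=58

Answer: 43 431 171 241 334 947 58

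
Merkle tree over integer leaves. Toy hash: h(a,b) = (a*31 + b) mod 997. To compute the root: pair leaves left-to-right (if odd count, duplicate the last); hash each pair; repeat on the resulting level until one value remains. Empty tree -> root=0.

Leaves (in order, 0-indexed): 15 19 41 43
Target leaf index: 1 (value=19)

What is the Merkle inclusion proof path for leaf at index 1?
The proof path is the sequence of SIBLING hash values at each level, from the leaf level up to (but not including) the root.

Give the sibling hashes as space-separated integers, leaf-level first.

Answer: 15 317

Derivation:
L0 (leaves): [15, 19, 41, 43], target index=1
L1: h(15,19)=(15*31+19)%997=484 [pair 0] h(41,43)=(41*31+43)%997=317 [pair 1] -> [484, 317]
  Sibling for proof at L0: 15
L2: h(484,317)=(484*31+317)%997=366 [pair 0] -> [366]
  Sibling for proof at L1: 317
Root: 366
Proof path (sibling hashes from leaf to root): [15, 317]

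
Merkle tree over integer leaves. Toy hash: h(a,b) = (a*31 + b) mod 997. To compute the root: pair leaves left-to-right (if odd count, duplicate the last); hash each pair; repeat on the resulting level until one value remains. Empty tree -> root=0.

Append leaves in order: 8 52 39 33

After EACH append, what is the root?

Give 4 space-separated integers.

After append 8 (leaves=[8]):
  L0: [8]
  root=8
After append 52 (leaves=[8, 52]):
  L0: [8, 52]
  L1: h(8,52)=(8*31+52)%997=300 -> [300]
  root=300
After append 39 (leaves=[8, 52, 39]):
  L0: [8, 52, 39]
  L1: h(8,52)=(8*31+52)%997=300 h(39,39)=(39*31+39)%997=251 -> [300, 251]
  L2: h(300,251)=(300*31+251)%997=578 -> [578]
  root=578
After append 33 (leaves=[8, 52, 39, 33]):
  L0: [8, 52, 39, 33]
  L1: h(8,52)=(8*31+52)%997=300 h(39,33)=(39*31+33)%997=245 -> [300, 245]
  L2: h(300,245)=(300*31+245)%997=572 -> [572]
  root=572

Answer: 8 300 578 572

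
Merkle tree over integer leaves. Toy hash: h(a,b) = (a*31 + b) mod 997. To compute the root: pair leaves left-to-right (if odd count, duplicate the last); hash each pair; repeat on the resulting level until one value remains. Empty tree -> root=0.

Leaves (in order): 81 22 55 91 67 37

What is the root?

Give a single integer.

Answer: 232

Derivation:
L0: [81, 22, 55, 91, 67, 37]
L1: h(81,22)=(81*31+22)%997=539 h(55,91)=(55*31+91)%997=799 h(67,37)=(67*31+37)%997=120 -> [539, 799, 120]
L2: h(539,799)=(539*31+799)%997=559 h(120,120)=(120*31+120)%997=849 -> [559, 849]
L3: h(559,849)=(559*31+849)%997=232 -> [232]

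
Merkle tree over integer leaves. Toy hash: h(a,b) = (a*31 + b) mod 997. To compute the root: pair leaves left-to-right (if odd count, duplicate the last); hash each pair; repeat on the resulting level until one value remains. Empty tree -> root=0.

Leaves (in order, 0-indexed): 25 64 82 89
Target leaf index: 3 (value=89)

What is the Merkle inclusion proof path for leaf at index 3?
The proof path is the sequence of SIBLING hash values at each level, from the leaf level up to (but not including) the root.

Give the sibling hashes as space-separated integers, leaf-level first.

L0 (leaves): [25, 64, 82, 89], target index=3
L1: h(25,64)=(25*31+64)%997=839 [pair 0] h(82,89)=(82*31+89)%997=637 [pair 1] -> [839, 637]
  Sibling for proof at L0: 82
L2: h(839,637)=(839*31+637)%997=724 [pair 0] -> [724]
  Sibling for proof at L1: 839
Root: 724
Proof path (sibling hashes from leaf to root): [82, 839]

Answer: 82 839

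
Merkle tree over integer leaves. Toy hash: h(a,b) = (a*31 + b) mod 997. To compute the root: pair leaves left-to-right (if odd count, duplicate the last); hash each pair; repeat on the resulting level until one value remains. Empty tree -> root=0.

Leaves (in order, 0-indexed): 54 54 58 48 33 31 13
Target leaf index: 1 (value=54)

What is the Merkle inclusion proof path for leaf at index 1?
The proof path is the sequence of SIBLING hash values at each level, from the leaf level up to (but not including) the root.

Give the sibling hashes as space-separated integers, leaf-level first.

L0 (leaves): [54, 54, 58, 48, 33, 31, 13], target index=1
L1: h(54,54)=(54*31+54)%997=731 [pair 0] h(58,48)=(58*31+48)%997=849 [pair 1] h(33,31)=(33*31+31)%997=57 [pair 2] h(13,13)=(13*31+13)%997=416 [pair 3] -> [731, 849, 57, 416]
  Sibling for proof at L0: 54
L2: h(731,849)=(731*31+849)%997=579 [pair 0] h(57,416)=(57*31+416)%997=189 [pair 1] -> [579, 189]
  Sibling for proof at L1: 849
L3: h(579,189)=(579*31+189)%997=192 [pair 0] -> [192]
  Sibling for proof at L2: 189
Root: 192
Proof path (sibling hashes from leaf to root): [54, 849, 189]

Answer: 54 849 189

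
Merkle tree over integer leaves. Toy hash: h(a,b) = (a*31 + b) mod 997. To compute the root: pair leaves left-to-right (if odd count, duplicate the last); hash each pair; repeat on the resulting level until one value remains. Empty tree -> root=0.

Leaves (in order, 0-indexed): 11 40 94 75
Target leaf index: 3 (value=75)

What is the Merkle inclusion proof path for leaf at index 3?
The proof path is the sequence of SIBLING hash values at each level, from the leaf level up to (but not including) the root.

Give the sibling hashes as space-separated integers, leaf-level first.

L0 (leaves): [11, 40, 94, 75], target index=3
L1: h(11,40)=(11*31+40)%997=381 [pair 0] h(94,75)=(94*31+75)%997=995 [pair 1] -> [381, 995]
  Sibling for proof at L0: 94
L2: h(381,995)=(381*31+995)%997=842 [pair 0] -> [842]
  Sibling for proof at L1: 381
Root: 842
Proof path (sibling hashes from leaf to root): [94, 381]

Answer: 94 381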